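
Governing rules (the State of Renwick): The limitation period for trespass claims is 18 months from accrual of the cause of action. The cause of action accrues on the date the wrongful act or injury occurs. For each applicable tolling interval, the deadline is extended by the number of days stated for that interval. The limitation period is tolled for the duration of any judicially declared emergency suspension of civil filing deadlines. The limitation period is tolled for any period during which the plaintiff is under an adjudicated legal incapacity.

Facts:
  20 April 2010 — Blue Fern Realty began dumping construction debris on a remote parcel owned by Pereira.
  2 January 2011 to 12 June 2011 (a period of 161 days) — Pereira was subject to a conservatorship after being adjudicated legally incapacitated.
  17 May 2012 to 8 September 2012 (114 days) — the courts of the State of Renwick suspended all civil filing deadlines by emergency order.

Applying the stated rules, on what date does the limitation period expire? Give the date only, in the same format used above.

The limitation period began to run on 20 April 2010.
Adding the 18 months base period to 20 April 2010 gives a deadline of 20 October 2011, before any tolling.
The plaintiff's legal incapacity from 2 January 2011 to 12 June 2011 tolled the period for 161 days, extending the deadline to 29 March 2012.
The emergency suspension of filing deadlines starting 17 May 2012 came too late — the period had run on 29 March 2012 — and so does not extend the deadline.

29 March 2012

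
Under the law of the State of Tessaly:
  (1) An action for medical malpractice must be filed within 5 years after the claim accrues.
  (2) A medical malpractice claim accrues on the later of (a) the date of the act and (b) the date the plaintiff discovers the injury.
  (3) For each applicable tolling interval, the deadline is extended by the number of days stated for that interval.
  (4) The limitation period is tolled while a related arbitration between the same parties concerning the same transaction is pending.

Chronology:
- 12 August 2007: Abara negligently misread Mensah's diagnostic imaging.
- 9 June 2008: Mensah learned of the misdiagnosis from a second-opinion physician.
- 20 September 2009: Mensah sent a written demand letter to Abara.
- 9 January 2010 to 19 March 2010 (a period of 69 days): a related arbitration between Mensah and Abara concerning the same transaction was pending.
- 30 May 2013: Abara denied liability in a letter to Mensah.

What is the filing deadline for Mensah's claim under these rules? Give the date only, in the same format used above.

17 August 2013

Because discovery on 9 June 2008 post-dates the 12 August 2007 act, accrual under the later-of rule falls on 9 June 2008.
The untolled deadline — 5 years after 9 June 2008 — is 9 June 2013.
Because the pending related arbitration ran from 9 January 2010 to 19 March 2010, the deadline is extended by 69 days to 17 August 2013.
Nothing else in the chronology tolls or restarts the period.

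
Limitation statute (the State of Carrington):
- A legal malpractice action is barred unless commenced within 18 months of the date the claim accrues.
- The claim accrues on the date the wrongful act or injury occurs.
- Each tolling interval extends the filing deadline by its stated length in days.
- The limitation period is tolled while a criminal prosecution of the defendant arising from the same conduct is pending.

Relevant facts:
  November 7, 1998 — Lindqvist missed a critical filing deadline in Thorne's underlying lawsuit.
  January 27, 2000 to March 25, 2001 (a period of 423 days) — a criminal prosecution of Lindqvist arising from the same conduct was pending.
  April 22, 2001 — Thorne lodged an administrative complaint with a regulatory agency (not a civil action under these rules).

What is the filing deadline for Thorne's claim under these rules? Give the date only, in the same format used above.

July 4, 2001

The claim accrued on November 7, 1998, the date of the act.
The untolled deadline — 18 months after November 7, 1998 — is May 7, 2000.
The period was tolled for 423 days by the pending criminal prosecution (January 27, 2000 to March 25, 2001), pushing the deadline to July 4, 2001.
The other events in the timeline have no effect on the limitation period under the stated rules.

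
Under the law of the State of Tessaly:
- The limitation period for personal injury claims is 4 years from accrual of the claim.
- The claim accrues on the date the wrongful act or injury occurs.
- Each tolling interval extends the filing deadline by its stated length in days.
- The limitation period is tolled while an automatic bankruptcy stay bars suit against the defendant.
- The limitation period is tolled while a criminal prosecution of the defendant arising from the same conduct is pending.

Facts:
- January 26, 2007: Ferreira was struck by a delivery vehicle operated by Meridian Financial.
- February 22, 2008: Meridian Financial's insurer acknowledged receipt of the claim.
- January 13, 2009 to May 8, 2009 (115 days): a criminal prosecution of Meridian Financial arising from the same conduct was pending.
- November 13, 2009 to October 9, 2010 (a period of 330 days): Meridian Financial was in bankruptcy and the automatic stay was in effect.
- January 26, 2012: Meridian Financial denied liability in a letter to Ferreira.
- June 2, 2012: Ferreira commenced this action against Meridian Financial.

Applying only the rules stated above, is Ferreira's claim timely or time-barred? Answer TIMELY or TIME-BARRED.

TIME-BARRED

The claim accrued on January 26, 2007, when the wrongful act occurred.
4 years from January 26, 2007 is January 26, 2011.
Because the pending criminal prosecution ran from January 13, 2009 to May 8, 2009, the deadline is extended by 115 days to May 21, 2011.
The period was tolled for 330 days by the automatic bankruptcy stay (November 13, 2009 to October 9, 2010), pushing the deadline to April 15, 2012.
The other events in the timeline have no effect on the limitation period under the stated rules.
Filing on June 2, 2012 missed the April 15, 2012 deadline — the action is time-barred.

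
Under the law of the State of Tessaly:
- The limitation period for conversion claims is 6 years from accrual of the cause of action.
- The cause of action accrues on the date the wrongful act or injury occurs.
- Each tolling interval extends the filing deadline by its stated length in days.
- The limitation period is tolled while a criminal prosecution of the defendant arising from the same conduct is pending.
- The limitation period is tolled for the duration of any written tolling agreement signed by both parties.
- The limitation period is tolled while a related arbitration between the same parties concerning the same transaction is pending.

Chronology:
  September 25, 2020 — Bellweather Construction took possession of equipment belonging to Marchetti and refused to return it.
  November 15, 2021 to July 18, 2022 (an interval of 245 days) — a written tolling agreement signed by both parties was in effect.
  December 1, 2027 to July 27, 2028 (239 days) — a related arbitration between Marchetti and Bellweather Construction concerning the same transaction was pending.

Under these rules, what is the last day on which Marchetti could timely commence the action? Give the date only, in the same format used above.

The claim accrued on September 25, 2020, when the wrongful act occurred.
The untolled deadline — 6 years after September 25, 2020 — is September 25, 2026.
The written tolling agreement from November 15, 2021 to July 18, 2022 tolled the period for 245 days, extending the deadline to May 28, 2027.
The pending related arbitration starting December 1, 2027 came too late — the period had run on May 28, 2027 — and so does not extend the deadline.

May 28, 2027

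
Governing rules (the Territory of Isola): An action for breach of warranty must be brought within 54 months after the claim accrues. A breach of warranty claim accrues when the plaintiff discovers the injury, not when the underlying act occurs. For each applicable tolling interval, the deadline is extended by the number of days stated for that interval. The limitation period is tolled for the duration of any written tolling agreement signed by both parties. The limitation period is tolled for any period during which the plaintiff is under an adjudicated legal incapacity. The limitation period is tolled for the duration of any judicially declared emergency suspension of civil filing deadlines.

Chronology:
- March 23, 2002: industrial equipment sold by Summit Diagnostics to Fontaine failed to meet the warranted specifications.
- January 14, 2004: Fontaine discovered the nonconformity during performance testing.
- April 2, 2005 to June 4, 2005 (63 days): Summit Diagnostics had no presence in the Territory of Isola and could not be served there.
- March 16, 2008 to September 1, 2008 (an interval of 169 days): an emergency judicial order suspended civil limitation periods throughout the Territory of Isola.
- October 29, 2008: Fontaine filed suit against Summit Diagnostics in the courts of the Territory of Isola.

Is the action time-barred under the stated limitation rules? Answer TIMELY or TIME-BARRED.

TIMELY

The claim did not accrue until Fontaine discovered the injury on January 14, 2004; the March 23, 2002 act date does not start the clock under the stated rule.
The untolled deadline — 54 months after January 14, 2004 — is July 14, 2008.
The emergency suspension of filing deadlines from March 16, 2008 to September 1, 2008 tolled the period for 169 days, extending the deadline to December 30, 2008.
Although the defendant's absence ran from April 2, 2005 to June 4, 2005, the stated rules do not make that a tolling event, so it is disregarded.
The October 29, 2008 filing precedes the December 30, 2008 deadline; the claim is timely.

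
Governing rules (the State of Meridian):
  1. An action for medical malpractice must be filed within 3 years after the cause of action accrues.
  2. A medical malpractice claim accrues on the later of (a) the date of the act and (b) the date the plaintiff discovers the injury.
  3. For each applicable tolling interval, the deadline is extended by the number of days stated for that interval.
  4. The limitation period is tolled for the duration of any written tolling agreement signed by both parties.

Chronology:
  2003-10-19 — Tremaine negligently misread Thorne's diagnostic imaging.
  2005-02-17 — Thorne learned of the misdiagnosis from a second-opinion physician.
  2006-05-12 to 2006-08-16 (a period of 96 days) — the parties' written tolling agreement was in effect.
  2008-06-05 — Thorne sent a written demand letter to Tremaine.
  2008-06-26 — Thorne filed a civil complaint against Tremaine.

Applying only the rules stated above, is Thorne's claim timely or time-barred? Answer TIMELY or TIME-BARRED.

The claim accrued on 2005-02-17 — the later of the 2003-10-19 act and the 2005-02-17 discovery.
Adding the 3 years base period to 2005-02-17 gives a deadline of 2008-02-17, before any tolling.
The period was tolled for 96 days by the written tolling agreement (2006-05-12 to 2006-08-16), pushing the deadline to 2008-05-23.
Nothing else in the chronology tolls or restarts the period.
Filing on 2008-06-26 missed the 2008-05-23 deadline — the action is time-barred.

TIME-BARRED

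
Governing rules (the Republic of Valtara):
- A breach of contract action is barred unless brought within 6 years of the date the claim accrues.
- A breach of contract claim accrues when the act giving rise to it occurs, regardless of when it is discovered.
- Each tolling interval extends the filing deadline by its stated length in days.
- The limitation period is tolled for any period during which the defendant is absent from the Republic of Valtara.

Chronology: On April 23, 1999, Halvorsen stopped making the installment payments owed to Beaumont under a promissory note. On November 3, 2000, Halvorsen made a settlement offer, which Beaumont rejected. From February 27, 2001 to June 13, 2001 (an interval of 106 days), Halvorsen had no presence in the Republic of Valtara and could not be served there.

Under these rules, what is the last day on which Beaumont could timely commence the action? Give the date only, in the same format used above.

August 7, 2005

The claim accrued on April 23, 1999, when the wrongful act occurred.
Adding the 6 years base period to April 23, 1999 gives a deadline of April 23, 2005, before any tolling.
Because the defendant's absence from the jurisdiction ran from February 27, 2001 to June 13, 2001, the deadline is extended by 106 days to August 7, 2005.
Nothing else in the chronology tolls or restarts the period.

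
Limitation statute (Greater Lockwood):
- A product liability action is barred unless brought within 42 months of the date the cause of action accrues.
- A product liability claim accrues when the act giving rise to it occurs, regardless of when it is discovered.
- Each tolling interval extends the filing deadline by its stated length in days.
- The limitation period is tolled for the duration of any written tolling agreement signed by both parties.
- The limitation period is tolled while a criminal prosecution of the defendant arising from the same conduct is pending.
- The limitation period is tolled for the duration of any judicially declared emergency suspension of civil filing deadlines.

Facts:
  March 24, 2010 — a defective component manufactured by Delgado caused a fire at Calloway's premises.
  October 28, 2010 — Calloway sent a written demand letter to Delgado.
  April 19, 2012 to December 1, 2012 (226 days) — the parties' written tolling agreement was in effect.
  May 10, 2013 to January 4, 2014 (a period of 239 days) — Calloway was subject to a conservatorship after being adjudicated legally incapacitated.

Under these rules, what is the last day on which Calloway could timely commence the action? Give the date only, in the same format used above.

The claim accrued on March 24, 2010, when the wrongful act occurred.
The untolled deadline — 42 months after March 24, 2010 — is September 24, 2013.
Because the written tolling agreement ran from April 19, 2012 to December 1, 2012, the deadline is extended by 226 days to May 8, 2014.
The plaintiff's legal incapacity from May 10, 2013 to January 4, 2014 does not toll the period, because no stated rule makes the plaintiff's incapacity a tolling event.
The other events in the timeline have no effect on the limitation period under the stated rules.

May 8, 2014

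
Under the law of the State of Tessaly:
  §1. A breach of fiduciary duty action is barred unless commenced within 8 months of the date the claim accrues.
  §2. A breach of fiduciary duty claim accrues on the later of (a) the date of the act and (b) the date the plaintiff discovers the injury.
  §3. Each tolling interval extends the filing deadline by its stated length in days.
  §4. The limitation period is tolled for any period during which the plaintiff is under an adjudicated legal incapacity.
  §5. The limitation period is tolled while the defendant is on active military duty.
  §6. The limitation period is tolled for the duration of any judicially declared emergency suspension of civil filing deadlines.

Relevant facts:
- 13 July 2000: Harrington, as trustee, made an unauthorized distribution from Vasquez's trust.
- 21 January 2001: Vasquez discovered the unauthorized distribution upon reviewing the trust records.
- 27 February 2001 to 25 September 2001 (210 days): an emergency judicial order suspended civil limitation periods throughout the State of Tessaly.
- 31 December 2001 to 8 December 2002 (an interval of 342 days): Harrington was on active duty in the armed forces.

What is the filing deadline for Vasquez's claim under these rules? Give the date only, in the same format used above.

27 March 2003

Because discovery on 21 January 2001 post-dates the 13 July 2000 act, accrual under the later-of rule falls on 21 January 2001.
8 months from 21 January 2001 is 21 September 2001.
Because the emergency suspension of filing deadlines ran from 27 February 2001 to 25 September 2001, the deadline is extended by 210 days to 19 April 2002.
The period was tolled for 342 days by the defendant's active military service (31 December 2001 to 8 December 2002), pushing the deadline to 27 March 2003.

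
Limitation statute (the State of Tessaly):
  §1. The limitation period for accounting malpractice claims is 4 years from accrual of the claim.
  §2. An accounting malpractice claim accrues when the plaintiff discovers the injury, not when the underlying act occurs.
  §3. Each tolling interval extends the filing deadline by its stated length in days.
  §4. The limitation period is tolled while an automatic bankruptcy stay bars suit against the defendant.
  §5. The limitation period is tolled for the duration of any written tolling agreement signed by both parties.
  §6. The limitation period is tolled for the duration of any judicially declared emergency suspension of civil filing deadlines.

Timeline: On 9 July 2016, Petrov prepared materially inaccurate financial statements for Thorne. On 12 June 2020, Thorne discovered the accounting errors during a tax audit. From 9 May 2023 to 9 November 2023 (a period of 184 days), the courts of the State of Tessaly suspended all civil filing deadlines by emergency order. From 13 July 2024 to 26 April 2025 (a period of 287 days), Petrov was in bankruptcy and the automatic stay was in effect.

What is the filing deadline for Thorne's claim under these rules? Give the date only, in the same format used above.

26 September 2025

The claim did not accrue until Thorne discovered the injury on 12 June 2020; the 9 July 2016 act date does not start the clock under the stated rule.
The untolled deadline — 4 years after 12 June 2020 — is 12 June 2024.
The period was tolled for 184 days by the emergency suspension of filing deadlines (9 May 2023 to 9 November 2023), pushing the deadline to 13 December 2024.
The period was tolled for 287 days by the automatic bankruptcy stay (13 July 2024 to 26 April 2025), pushing the deadline to 26 September 2025.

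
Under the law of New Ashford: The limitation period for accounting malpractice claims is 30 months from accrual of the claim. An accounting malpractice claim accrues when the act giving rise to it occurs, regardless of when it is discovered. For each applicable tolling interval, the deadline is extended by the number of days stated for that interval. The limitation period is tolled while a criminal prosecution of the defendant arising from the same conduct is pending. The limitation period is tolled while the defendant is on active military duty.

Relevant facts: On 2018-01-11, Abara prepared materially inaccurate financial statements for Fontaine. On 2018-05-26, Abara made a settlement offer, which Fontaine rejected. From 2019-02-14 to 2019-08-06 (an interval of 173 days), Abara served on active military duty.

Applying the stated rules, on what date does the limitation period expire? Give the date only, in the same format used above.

2020-12-31

The claim accrued on 2018-01-11, when the wrongful act occurred.
The untolled deadline — 30 months after 2018-01-11 — is 2020-07-11.
Because the defendant's active military service ran from 2019-02-14 to 2019-08-06, the deadline is extended by 173 days to 2020-12-31.
None of the other events listed affects the running of the period under the stated rules.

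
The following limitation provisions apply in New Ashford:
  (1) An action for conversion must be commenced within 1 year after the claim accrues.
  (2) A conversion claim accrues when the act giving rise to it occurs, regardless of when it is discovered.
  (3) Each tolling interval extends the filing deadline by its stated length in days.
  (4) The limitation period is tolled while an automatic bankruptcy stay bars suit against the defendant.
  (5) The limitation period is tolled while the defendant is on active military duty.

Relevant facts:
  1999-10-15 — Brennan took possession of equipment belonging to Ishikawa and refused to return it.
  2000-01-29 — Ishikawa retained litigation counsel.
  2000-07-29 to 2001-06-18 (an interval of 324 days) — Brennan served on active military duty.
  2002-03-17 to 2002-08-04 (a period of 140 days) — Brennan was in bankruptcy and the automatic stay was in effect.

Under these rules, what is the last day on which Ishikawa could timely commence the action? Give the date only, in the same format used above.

2001-09-04

The limitation period began to run on 1999-10-15.
Adding the 1 year base period to 1999-10-15 gives a deadline of 2000-10-15, before any tolling.
The defendant's active military service from 2000-07-29 to 2001-06-18 tolled the period for 324 days, extending the deadline to 2001-09-04.
By the time the automatic bankruptcy stay began on 2002-03-17, the limitation period had already expired on 2001-09-04; that interval cannot revive it.
Nothing else in the chronology tolls or restarts the period.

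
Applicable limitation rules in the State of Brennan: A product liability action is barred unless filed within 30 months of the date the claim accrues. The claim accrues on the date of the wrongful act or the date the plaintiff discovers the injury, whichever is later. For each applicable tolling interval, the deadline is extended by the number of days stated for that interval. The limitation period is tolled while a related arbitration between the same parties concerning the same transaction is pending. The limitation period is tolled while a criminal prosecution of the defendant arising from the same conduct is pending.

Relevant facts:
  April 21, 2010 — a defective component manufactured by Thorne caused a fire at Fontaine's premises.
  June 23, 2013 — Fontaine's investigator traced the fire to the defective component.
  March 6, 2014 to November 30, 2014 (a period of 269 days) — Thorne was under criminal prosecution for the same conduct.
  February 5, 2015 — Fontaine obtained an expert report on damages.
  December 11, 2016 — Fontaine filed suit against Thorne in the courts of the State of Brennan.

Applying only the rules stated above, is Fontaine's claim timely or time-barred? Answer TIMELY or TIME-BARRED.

TIME-BARRED

Because discovery on June 23, 2013 post-dates the April 21, 2010 act, accrual under the later-of rule falls on June 23, 2013.
Adding the 30 months base period to June 23, 2013 gives a deadline of December 23, 2015, before any tolling.
The pending criminal prosecution from March 6, 2014 to November 30, 2014 tolled the period for 269 days, extending the deadline to September 17, 2016.
None of the other events listed affects the running of the period under the stated rules.
Fontaine filed on December 11, 2016, after the September 17, 2016 deadline, so the action is time-barred.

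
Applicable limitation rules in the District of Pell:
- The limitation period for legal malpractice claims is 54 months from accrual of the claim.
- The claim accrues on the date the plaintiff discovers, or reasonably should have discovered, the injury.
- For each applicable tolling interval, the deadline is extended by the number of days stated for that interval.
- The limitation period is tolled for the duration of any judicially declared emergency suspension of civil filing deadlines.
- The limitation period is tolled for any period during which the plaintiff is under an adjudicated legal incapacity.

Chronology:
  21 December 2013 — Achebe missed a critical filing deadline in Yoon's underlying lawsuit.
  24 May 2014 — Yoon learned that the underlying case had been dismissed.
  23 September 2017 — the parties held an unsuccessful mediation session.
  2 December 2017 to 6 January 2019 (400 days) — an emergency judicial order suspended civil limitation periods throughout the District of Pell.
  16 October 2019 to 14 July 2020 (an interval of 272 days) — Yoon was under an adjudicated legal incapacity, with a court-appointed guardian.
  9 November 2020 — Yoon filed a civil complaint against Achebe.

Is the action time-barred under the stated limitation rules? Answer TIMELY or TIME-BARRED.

The claim did not accrue until Yoon discovered the injury on 24 May 2014; the 21 December 2013 act date does not start the clock under the stated rule.
The untolled deadline — 54 months after 24 May 2014 — is 24 November 2018.
The emergency suspension of filing deadlines from 2 December 2017 to 6 January 2019 tolled the period for 400 days, extending the deadline to 29 December 2019.
The plaintiff's legal incapacity from 16 October 2019 to 14 July 2020 tolled the period for 272 days, extending the deadline to 26 September 2020.
None of the other events listed affects the running of the period under the stated rules.
The 9 November 2020 filing falls after the 26 September 2020 deadline; the claim is time-barred.

TIME-BARRED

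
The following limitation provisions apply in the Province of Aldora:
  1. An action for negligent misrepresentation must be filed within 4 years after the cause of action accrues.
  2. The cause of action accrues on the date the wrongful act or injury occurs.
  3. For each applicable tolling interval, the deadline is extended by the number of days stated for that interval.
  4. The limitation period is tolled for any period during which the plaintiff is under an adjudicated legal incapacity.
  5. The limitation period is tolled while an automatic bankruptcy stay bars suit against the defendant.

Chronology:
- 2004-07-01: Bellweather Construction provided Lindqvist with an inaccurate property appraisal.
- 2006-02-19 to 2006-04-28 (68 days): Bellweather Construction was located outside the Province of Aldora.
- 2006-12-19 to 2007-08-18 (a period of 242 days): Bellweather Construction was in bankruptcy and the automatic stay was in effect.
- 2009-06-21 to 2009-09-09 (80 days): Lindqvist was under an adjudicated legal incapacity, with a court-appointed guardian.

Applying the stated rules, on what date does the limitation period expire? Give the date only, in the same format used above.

2009-02-28

The claim accrued on 2004-07-01, when the wrongful act occurred.
The untolled deadline — 4 years after 2004-07-01 — is 2008-07-01.
Because the automatic bankruptcy stay ran from 2006-12-19 to 2007-08-18, the deadline is extended by 242 days to 2009-02-28.
The plaintiff's legal incapacity starting 2009-06-21 came too late — the period had run on 2009-02-28 — and so does not extend the deadline.
The defendant's absence from the jurisdiction from 2006-02-19 to 2006-04-28 does not toll the period, because no stated rule makes the defendant's absence a tolling event.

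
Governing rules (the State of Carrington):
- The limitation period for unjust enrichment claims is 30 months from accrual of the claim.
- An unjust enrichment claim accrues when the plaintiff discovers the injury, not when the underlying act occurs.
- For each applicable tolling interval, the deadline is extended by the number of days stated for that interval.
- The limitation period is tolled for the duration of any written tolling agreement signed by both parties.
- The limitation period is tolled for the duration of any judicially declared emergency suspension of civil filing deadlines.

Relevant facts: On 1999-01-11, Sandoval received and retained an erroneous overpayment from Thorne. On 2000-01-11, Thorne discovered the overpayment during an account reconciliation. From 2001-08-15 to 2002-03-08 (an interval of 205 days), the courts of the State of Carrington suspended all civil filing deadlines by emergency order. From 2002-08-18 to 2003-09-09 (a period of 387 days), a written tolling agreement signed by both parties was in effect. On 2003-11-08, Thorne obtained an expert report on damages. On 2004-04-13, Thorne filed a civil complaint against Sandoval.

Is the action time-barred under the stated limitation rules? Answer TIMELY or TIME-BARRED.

Under the discovery rule, the claim accrued on 2000-01-11, when Thorne discovered the injury — not on the 1999-01-11 date of the underlying act.
30 months from 2000-01-11 is 2002-07-11.
The emergency suspension of filing deadlines from 2001-08-15 to 2002-03-08 tolled the period for 205 days, extending the deadline to 2003-02-01.
The period was tolled for 387 days by the written tolling agreement (2002-08-18 to 2003-09-09), pushing the deadline to 2004-02-23.
The other events in the timeline have no effect on the limitation period under the stated rules.
Thorne filed on 2004-04-13, after the 2004-02-23 deadline, so the action is time-barred.

TIME-BARRED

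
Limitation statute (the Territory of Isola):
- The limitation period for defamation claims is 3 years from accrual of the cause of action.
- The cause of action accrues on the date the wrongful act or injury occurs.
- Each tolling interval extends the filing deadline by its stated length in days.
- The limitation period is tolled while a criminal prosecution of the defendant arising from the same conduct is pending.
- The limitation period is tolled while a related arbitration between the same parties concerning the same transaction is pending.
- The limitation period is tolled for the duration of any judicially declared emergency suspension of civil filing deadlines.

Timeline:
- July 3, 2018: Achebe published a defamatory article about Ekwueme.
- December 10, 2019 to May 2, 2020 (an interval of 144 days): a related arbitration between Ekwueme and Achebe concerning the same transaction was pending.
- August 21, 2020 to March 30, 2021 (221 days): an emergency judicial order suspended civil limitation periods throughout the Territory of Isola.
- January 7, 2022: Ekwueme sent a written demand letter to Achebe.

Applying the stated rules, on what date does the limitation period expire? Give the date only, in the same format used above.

The claim accrued on July 3, 2018, when the wrongful act occurred.
The untolled deadline — 3 years after July 3, 2018 — is July 3, 2021.
The pending related arbitration from December 10, 2019 to May 2, 2020 tolled the period for 144 days, extending the deadline to November 24, 2021.
Because the emergency suspension of filing deadlines ran from August 21, 2020 to March 30, 2021, the deadline is extended by 221 days to July 3, 2022.
The other events in the timeline have no effect on the limitation period under the stated rules.

July 3, 2022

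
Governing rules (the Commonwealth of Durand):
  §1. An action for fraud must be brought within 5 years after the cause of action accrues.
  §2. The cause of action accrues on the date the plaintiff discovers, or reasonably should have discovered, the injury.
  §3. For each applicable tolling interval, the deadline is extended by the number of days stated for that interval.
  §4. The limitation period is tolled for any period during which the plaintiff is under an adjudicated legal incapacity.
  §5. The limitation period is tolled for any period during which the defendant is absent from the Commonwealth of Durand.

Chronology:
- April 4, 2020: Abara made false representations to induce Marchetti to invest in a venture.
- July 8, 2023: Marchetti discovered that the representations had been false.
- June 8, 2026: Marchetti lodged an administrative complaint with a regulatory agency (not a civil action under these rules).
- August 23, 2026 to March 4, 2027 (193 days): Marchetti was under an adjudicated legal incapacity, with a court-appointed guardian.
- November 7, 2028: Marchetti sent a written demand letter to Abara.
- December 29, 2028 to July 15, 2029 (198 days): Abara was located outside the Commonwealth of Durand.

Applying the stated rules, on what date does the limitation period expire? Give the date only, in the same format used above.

Under the discovery rule, the claim accrued on July 8, 2023, when Marchetti discovered the injury — not on the April 4, 2020 date of the underlying act.
Adding the 5 years base period to July 8, 2023 gives a deadline of July 8, 2028, before any tolling.
The period was tolled for 193 days by the plaintiff's legal incapacity (August 23, 2026 to March 4, 2027), pushing the deadline to January 17, 2029.
Because the defendant's absence from the jurisdiction ran from December 29, 2028 to July 15, 2029, the deadline is extended by 198 days to August 3, 2029.
None of the other events listed affects the running of the period under the stated rules.

August 3, 2029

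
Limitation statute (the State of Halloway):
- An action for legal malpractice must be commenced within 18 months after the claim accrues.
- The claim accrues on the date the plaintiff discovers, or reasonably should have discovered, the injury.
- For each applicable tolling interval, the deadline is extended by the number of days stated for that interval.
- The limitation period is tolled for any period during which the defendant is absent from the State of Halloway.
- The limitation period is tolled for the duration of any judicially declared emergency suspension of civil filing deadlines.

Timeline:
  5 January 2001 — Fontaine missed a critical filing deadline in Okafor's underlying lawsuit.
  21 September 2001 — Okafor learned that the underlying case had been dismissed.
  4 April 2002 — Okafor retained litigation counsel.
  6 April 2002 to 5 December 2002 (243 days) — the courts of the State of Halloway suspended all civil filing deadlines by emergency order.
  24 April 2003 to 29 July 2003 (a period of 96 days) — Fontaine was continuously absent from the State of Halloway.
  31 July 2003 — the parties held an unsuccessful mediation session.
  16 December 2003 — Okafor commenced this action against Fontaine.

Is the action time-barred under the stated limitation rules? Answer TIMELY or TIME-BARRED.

Accrual is tied to discovery, so the period began on 21 September 2001 rather than on 5 January 2001 when the act occurred.
Adding the 18 months base period to 21 September 2001 gives a deadline of 21 March 2003, before any tolling.
The period was tolled for 243 days by the emergency suspension of filing deadlines (6 April 2002 to 5 December 2002), pushing the deadline to 19 November 2003.
The defendant's absence from the jurisdiction from 24 April 2003 to 29 July 2003 tolled the period for 96 days, extending the deadline to 23 February 2004.
Nothing else in the chronology tolls or restarts the period.
Filing on 16 December 2003 beat the 23 February 2004 deadline — the action is timely.

TIMELY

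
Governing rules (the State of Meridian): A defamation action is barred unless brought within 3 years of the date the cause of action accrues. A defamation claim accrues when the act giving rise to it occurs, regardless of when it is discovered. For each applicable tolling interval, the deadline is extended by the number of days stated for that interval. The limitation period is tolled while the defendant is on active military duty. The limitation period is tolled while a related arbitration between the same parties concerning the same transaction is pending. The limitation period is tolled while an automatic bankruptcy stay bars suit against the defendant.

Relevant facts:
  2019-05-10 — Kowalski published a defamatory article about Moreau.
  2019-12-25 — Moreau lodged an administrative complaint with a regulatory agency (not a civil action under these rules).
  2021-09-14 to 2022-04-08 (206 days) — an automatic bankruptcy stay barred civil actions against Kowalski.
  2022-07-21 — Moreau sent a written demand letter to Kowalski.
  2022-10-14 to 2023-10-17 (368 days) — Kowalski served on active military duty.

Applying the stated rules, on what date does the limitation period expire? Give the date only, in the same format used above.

2023-12-05

The limitation period began to run on 2019-05-10.
Adding the 3 years base period to 2019-05-10 gives a deadline of 2022-05-10, before any tolling.
The period was tolled for 206 days by the automatic bankruptcy stay (2021-09-14 to 2022-04-08), pushing the deadline to 2022-12-02.
The period was tolled for 368 days by the defendant's active military service (2022-10-14 to 2023-10-17), pushing the deadline to 2023-12-05.
None of the other events listed affects the running of the period under the stated rules.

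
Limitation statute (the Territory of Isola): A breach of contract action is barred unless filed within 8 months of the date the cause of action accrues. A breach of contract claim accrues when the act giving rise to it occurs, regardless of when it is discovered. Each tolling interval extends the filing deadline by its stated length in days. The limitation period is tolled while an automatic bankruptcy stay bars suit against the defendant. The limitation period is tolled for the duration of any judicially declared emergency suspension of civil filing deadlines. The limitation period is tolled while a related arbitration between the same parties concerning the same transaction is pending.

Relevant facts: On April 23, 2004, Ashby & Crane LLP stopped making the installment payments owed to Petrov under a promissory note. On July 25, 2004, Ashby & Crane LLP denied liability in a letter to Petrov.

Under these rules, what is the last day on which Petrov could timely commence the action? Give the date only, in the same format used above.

The limitation period began to run on April 23, 2004.
Adding the 8 months base period to April 23, 2004 gives a deadline of December 23, 2004, before any tolling.
Nothing else in the chronology tolls or restarts the period.

December 23, 2004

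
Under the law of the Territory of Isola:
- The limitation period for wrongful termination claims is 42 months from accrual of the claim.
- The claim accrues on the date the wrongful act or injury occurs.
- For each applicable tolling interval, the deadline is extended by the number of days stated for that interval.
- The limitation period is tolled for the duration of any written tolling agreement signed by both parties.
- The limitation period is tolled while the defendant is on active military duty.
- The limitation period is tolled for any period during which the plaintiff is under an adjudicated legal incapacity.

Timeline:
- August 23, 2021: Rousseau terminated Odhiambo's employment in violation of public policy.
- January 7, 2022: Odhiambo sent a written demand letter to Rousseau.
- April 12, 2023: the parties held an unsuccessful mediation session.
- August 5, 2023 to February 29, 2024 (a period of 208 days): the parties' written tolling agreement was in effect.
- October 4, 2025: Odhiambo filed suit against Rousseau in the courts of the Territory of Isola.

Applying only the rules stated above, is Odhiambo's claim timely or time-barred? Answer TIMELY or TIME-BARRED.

TIME-BARRED

The claim accrued on August 23, 2021, the date of the act.
Adding the 42 months base period to August 23, 2021 gives a deadline of February 23, 2025, before any tolling.
The period was tolled for 208 days by the written tolling agreement (August 5, 2023 to February 29, 2024), pushing the deadline to September 19, 2025.
None of the other events listed affects the running of the period under the stated rules.
The October 4, 2025 filing falls after the September 19, 2025 deadline; the claim is time-barred.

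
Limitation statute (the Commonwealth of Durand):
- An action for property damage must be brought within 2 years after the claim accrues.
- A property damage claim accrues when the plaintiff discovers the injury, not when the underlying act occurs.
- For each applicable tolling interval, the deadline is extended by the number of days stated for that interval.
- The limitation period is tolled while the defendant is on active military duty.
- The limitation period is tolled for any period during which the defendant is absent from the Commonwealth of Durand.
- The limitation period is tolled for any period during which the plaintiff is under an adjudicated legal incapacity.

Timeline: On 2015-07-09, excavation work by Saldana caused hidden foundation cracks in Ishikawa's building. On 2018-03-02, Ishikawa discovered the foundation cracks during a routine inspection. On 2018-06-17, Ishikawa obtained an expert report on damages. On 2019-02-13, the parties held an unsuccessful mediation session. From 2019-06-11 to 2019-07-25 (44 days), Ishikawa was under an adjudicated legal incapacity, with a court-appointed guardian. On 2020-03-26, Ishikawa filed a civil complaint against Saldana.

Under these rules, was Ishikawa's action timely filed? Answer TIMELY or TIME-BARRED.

TIMELY

Accrual is tied to discovery, so the period began on 2018-03-02 rather than on 2015-07-09 when the act occurred.
2 years from 2018-03-02 is 2020-03-02.
The period was tolled for 44 days by the plaintiff's legal incapacity (2019-06-11 to 2019-07-25), pushing the deadline to 2020-04-15.
Nothing else in the chronology tolls or restarts the period.
The 2020-03-26 filing precedes the 2020-04-15 deadline; the claim is timely.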